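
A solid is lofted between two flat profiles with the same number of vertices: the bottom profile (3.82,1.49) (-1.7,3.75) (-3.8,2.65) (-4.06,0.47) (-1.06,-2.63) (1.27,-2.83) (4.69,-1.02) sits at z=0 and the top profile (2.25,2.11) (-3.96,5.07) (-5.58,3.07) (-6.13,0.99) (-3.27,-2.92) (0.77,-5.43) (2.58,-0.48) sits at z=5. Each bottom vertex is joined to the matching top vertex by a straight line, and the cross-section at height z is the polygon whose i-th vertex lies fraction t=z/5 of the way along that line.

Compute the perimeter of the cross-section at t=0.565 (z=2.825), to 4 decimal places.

Perimeter at t=0.565: 26.2993

Cross-section at t=0.565: each vertex is (1-t)·p0[i] + t·p1[i].
  v1: (1-0.565)·(3.82,1.49) + 0.565·(2.25,2.11) = (2.9329,1.8403)
  v2: (1-0.565)·(-1.7,3.75) + 0.565·(-3.96,5.07) = (-2.9769,4.4958)
  v3: (1-0.565)·(-3.8,2.65) + 0.565·(-5.58,3.07) = (-4.8057,2.8873)
  v4: (1-0.565)·(-4.06,0.47) + 0.565·(-6.13,0.99) = (-5.2295,0.7638)
  v5: (1-0.565)·(-1.06,-2.63) + 0.565·(-3.27,-2.92) = (-2.3087,-2.7938)
  v6: (1-0.565)·(1.27,-2.83) + 0.565·(0.77,-5.43) = (0.9875,-4.2990)
  v7: (1-0.565)·(4.69,-1.02) + 0.565·(2.58,-0.48) = (3.4979,-0.7149)
Perimeter = Σ |v_{i+1} − v_i|:
  edge 1→2: √(-5.9098² + 2.6555²) = 6.4790 (running 6.4790)
  edge 2→3: √(-1.8288² + -1.6085²) = 2.4355 (running 8.9146)
  edge 3→4: √(-0.4238² + -2.1235²) = 2.1654 (running 11.0800)
  edge 4→5: √(2.9209² + -3.5576²) = 4.6031 (running 15.6831)
  edge 5→6: √(3.2961² + -1.5051²) = 3.6235 (running 19.3066)
  edge 6→7: √(2.5104² + 3.5841²) = 4.3758 (running 23.6824)
  edge 7→1: √(-0.5649² + 2.5552²) = 2.6169 (running 26.2993)
Perimeter = 26.2993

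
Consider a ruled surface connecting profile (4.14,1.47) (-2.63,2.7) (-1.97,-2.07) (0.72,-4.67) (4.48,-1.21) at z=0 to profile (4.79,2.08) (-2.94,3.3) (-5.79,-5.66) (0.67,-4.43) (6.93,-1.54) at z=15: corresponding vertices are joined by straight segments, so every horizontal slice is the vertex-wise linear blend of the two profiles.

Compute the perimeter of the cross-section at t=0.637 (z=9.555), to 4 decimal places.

Perimeter at t=0.637: 29.9643

Cross-section at t=0.637: each vertex is (1-t)·p0[i] + t·p1[i].
  v1: (1-0.637)·(4.14,1.47) + 0.637·(4.79,2.08) = (4.5541,1.8586)
  v2: (1-0.637)·(-2.63,2.7) + 0.637·(-2.94,3.3) = (-2.8275,3.0822)
  v3: (1-0.637)·(-1.97,-2.07) + 0.637·(-5.79,-5.66) = (-4.4033,-4.3568)
  v4: (1-0.637)·(0.72,-4.67) + 0.637·(0.67,-4.43) = (0.6882,-4.5171)
  v5: (1-0.637)·(4.48,-1.21) + 0.637·(6.93,-1.54) = (6.0407,-1.4202)
Perimeter = Σ |v_{i+1} − v_i|:
  edge 1→2: √(-7.3815² + 1.2236²) = 7.4823 (running 7.4823)
  edge 2→3: √(-1.5759² + -7.4390²) = 7.6041 (running 15.0864)
  edge 3→4: √(5.0915² + -0.1603²) = 5.0940 (running 20.1804)
  edge 4→5: √(5.3525² + 3.0969²) = 6.1839 (running 26.3642)
  edge 5→1: √(-1.4866² + 3.2788²) = 3.6001 (running 29.9643)
Perimeter = 29.9643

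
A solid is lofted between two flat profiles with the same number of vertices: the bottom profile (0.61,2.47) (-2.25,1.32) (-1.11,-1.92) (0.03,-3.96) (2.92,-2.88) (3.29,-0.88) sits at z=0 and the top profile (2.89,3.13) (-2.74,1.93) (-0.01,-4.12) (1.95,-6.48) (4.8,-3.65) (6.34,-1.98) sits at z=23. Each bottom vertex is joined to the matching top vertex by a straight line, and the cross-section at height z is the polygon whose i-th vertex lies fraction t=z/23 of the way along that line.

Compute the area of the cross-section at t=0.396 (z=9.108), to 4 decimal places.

Cross-section at t=0.396: each vertex is (1-t)·p0[i] + t·p1[i].
  v1: (1-0.396)·(0.61,2.47) + 0.396·(2.89,3.13) = (1.5129,2.7314)
  v2: (1-0.396)·(-2.25,1.32) + 0.396·(-2.74,1.93) = (-2.4440,1.5616)
  v3: (1-0.396)·(-1.11,-1.92) + 0.396·(-0.01,-4.12) = (-0.6744,-2.7912)
  v4: (1-0.396)·(0.03,-3.96) + 0.396·(1.95,-6.48) = (0.7903,-4.9579)
  v5: (1-0.396)·(2.92,-2.88) + 0.396·(4.8,-3.65) = (3.6645,-3.1849)
  v6: (1-0.396)·(3.29,-0.88) + 0.396·(6.34,-1.98) = (4.4978,-1.3156)
Shoelace sum Σ(x_i·y_{i+1} − x_{i+1}·y_i):
  i=1: 1.5129·1.5616 − -2.4440·2.7314 = +9.0380 (running +9.0380)
  i=2: -2.4440·-2.7912 − -0.6744·1.5616 = +7.8749 (running +16.9129)
  i=3: -0.6744·-4.9579 − 0.7903·-2.7912 = +5.5496 (running +22.4625)
  i=4: 0.7903·-3.1849 − 3.6645·-4.9579 = +15.6511 (running +38.1136)
  i=5: 3.6645·-1.3156 − 4.4978·-3.1849 = +9.5041 (running +47.6177)
  i=6: 4.4978·2.7314 − 1.5129·-1.3156 = +14.2755 (running +61.8932)
Area = |Σ|/2 = |61.8932|/2 = 30.9466

Area at t=0.396: 30.9466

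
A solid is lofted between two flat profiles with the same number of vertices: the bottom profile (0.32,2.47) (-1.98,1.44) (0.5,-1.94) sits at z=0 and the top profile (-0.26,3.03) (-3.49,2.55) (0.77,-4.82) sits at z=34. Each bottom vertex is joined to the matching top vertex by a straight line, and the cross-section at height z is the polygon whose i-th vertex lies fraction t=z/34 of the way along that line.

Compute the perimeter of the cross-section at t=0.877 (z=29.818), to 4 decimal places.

Cross-section at t=0.877: each vertex is (1-t)·p0[i] + t·p1[i].
  v1: (1-0.877)·(0.32,2.47) + 0.877·(-0.26,3.03) = (-0.1887,2.9611)
  v2: (1-0.877)·(-1.98,1.44) + 0.877·(-3.49,2.55) = (-3.3043,2.4135)
  v3: (1-0.877)·(0.5,-1.94) + 0.877·(0.77,-4.82) = (0.7368,-4.4658)
Perimeter = Σ |v_{i+1} − v_i|:
  edge 1→2: √(-3.1156² + -0.5476²) = 3.1634 (running 3.1634)
  edge 2→3: √(4.0411² + -6.8792²) = 7.9783 (running 11.1417)
  edge 3→1: √(-0.9255² + 7.4269²) = 7.4843 (running 18.6260)
Perimeter = 18.6260

Perimeter at t=0.877: 18.6260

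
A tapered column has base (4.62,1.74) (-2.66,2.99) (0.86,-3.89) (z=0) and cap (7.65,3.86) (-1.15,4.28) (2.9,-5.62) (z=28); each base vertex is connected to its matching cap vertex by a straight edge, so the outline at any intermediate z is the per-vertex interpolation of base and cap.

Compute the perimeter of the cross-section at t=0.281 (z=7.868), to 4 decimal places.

Perimeter at t=0.281: 24.1622

Cross-section at t=0.281: each vertex is (1-t)·p0[i] + t·p1[i].
  v1: (1-0.281)·(4.62,1.74) + 0.281·(7.65,3.86) = (5.4714,2.3357)
  v2: (1-0.281)·(-2.66,2.99) + 0.281·(-1.15,4.28) = (-2.2357,3.3525)
  v3: (1-0.281)·(0.86,-3.89) + 0.281·(2.9,-5.62) = (1.4332,-4.3761)
Perimeter = Σ |v_{i+1} − v_i|:
  edge 1→2: √(-7.7071² + 1.0168²) = 7.7739 (running 7.7739)
  edge 2→3: √(3.6689² + -7.7286²) = 8.5553 (running 16.3292)
  edge 3→1: √(4.0382² + 6.7119²) = 7.8330 (running 24.1622)
Perimeter = 24.1622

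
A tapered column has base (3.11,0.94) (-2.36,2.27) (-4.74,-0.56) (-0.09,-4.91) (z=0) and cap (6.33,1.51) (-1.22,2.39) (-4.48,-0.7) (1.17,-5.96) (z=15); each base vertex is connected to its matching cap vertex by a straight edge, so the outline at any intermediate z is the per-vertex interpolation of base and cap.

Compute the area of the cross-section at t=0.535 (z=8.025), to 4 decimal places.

Area at t=0.535: 39.0131

Cross-section at t=0.535: each vertex is (1-t)·p0[i] + t·p1[i].
  v1: (1-0.535)·(3.11,0.94) + 0.535·(6.33,1.51) = (4.8327,1.2450)
  v2: (1-0.535)·(-2.36,2.27) + 0.535·(-1.22,2.39) = (-1.7501,2.3342)
  v3: (1-0.535)·(-4.74,-0.56) + 0.535·(-4.48,-0.7) = (-4.6009,-0.6349)
  v4: (1-0.535)·(-0.09,-4.91) + 0.535·(1.17,-5.96) = (0.5841,-5.4718)
Shoelace sum Σ(x_i·y_{i+1} − x_{i+1}·y_i):
  i=1: 4.8327·2.3342 − -1.7501·1.2450 = +13.4593 (running +13.4593)
  i=2: -1.7501·-0.6349 − -4.6009·2.3342 = +11.8506 (running +25.3098)
  i=3: -4.6009·-5.4718 − 0.5841·-0.6349 = +25.5458 (running +50.8557)
  i=4: 0.5841·1.2450 − 4.8327·-5.4718 = +27.1705 (running +78.0262)
Area = |Σ|/2 = |78.0262|/2 = 39.0131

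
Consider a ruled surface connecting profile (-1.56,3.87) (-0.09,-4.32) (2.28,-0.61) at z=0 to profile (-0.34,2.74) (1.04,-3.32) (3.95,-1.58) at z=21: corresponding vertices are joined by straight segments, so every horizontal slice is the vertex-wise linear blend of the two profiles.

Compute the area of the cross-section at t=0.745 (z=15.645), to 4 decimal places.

Cross-section at t=0.745: each vertex is (1-t)·p0[i] + t·p1[i].
  v1: (1-0.745)·(-1.56,3.87) + 0.745·(-0.34,2.74) = (-0.6511,3.0282)
  v2: (1-0.745)·(-0.09,-4.32) + 0.745·(1.04,-3.32) = (0.7519,-3.5750)
  v3: (1-0.745)·(2.28,-0.61) + 0.745·(3.95,-1.58) = (3.5242,-1.3327)
Shoelace sum Σ(x_i·y_{i+1} − x_{i+1}·y_i):
  i=1: -0.6511·-3.5750 − 0.7519·3.0282 = +0.0510 (running +0.0510)
  i=2: 0.7519·-1.3327 − 3.5242·-3.5750 = +11.5969 (running +11.6479)
  i=3: 3.5242·3.0282 − -0.6511·-1.3327 = +9.8040 (running +21.4518)
Area = |Σ|/2 = |21.4518|/2 = 10.7259

Area at t=0.745: 10.7259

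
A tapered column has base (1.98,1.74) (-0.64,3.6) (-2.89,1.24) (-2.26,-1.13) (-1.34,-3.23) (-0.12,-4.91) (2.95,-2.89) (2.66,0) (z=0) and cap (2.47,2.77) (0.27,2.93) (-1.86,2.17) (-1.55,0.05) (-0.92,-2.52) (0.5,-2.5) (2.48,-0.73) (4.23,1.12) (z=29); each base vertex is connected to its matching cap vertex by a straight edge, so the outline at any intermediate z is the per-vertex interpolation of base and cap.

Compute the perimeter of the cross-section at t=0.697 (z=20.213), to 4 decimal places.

Perimeter at t=0.697: 18.7392

Cross-section at t=0.697: each vertex is (1-t)·p0[i] + t·p1[i].
  v1: (1-0.697)·(1.98,1.74) + 0.697·(2.47,2.77) = (2.3215,2.4579)
  v2: (1-0.697)·(-0.64,3.6) + 0.697·(0.27,2.93) = (-0.0057,3.1330)
  v3: (1-0.697)·(-2.89,1.24) + 0.697·(-1.86,2.17) = (-2.1721,1.8882)
  v4: (1-0.697)·(-2.26,-1.13) + 0.697·(-1.55,0.05) = (-1.7651,-0.3075)
  v5: (1-0.697)·(-1.34,-3.23) + 0.697·(-0.92,-2.52) = (-1.0473,-2.7351)
  v6: (1-0.697)·(-0.12,-4.91) + 0.697·(0.5,-2.5) = (0.3121,-3.2302)
  v7: (1-0.697)·(2.95,-2.89) + 0.697·(2.48,-0.73) = (2.6224,-1.3845)
  v8: (1-0.697)·(2.66,0) + 0.697·(4.23,1.12) = (3.7543,0.7806)
Perimeter = Σ |v_{i+1} − v_i|:
  edge 1→2: √(-2.3273² + 0.6751²) = 2.4232 (running 2.4232)
  edge 2→3: √(-2.1664² + -1.2448²) = 2.4985 (running 4.9217)
  edge 3→4: √(0.4070² + -2.1957²) = 2.2331 (running 7.1549)
  edge 4→5: √(0.7179² + -2.4276²) = 2.5315 (running 9.6864)
  edge 5→6: √(1.3594² + -0.4951²) = 1.4468 (running 11.1331)
  edge 6→7: √(2.3103² + 1.8458²) = 2.9570 (running 14.0902)
  edge 7→8: √(1.1319² + 2.1651²) = 2.4431 (running 16.5333)
  edge 8→1: √(-1.4328² + 1.6773²) = 2.2059 (running 18.7392)
Perimeter = 18.7392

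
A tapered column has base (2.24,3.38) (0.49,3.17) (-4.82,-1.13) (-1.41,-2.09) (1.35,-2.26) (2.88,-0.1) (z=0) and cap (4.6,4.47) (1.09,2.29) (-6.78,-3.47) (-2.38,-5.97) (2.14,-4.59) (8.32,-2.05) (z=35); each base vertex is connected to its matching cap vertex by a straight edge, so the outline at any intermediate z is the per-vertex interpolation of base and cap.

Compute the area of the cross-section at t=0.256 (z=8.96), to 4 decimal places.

Cross-section at t=0.256: each vertex is (1-t)·p0[i] + t·p1[i].
  v1: (1-0.256)·(2.24,3.38) + 0.256·(4.6,4.47) = (2.8442,3.6590)
  v2: (1-0.256)·(0.49,3.17) + 0.256·(1.09,2.29) = (0.6436,2.9447)
  v3: (1-0.256)·(-4.82,-1.13) + 0.256·(-6.78,-3.47) = (-5.3218,-1.7290)
  v4: (1-0.256)·(-1.41,-2.09) + 0.256·(-2.38,-5.97) = (-1.6583,-3.0833)
  v5: (1-0.256)·(1.35,-2.26) + 0.256·(2.14,-4.59) = (1.5522,-2.8565)
  v6: (1-0.256)·(2.88,-0.1) + 0.256·(8.32,-2.05) = (4.2726,-0.5992)
Shoelace sum Σ(x_i·y_{i+1} − x_{i+1}·y_i):
  i=1: 2.8442·2.9447 − 0.6436·3.6590 = +6.0203 (running +6.0203)
  i=2: 0.6436·-1.7290 − -5.3218·2.9447 = +14.5583 (running +20.5786)
  i=3: -5.3218·-3.0833 − -1.6583·-1.7290 = +13.5412 (running +34.1198)
  i=4: -1.6583·-2.8565 − 1.5522·-3.0833 = +9.5229 (running +43.6427)
  i=5: 1.5522·-0.5992 − 4.2726·-2.8565 = +11.2746 (running +54.9173)
  i=6: 4.2726·3.6590 − 2.8442·-0.5992 = +17.3380 (running +72.2553)
Area = |Σ|/2 = |72.2553|/2 = 36.1276

Area at t=0.256: 36.1276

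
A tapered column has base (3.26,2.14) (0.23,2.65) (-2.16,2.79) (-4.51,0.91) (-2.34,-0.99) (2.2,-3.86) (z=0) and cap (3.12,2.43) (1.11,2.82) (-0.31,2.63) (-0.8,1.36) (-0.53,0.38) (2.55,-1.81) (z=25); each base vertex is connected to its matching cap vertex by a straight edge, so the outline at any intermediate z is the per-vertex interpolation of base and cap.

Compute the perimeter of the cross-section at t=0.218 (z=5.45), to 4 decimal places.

Cross-section at t=0.218: each vertex is (1-t)·p0[i] + t·p1[i].
  v1: (1-0.218)·(3.26,2.14) + 0.218·(3.12,2.43) = (3.2295,2.2032)
  v2: (1-0.218)·(0.23,2.65) + 0.218·(1.11,2.82) = (0.4218,2.6871)
  v3: (1-0.218)·(-2.16,2.79) + 0.218·(-0.31,2.63) = (-1.7567,2.7551)
  v4: (1-0.218)·(-4.51,0.91) + 0.218·(-0.8,1.36) = (-3.7012,1.0081)
  v5: (1-0.218)·(-2.34,-0.99) + 0.218·(-0.53,0.38) = (-1.9454,-0.6913)
  v6: (1-0.218)·(2.2,-3.86) + 0.218·(2.55,-1.81) = (2.2763,-3.4131)
Perimeter = Σ |v_{i+1} − v_i|:
  edge 1→2: √(-2.8076² + 0.4838²) = 2.8490 (running 2.8490)
  edge 2→3: √(-2.1785² + 0.0681²) = 2.1796 (running 5.0286)
  edge 3→4: √(-1.9445² + -1.7470²) = 2.6140 (running 7.6427)
  edge 4→5: √(1.7558² + -1.6994²) = 2.4435 (running 10.0862)
  edge 5→6: √(4.2217² + -2.7218²) = 5.0230 (running 15.1093)
  edge 6→1: √(0.9532² + 5.6163²) = 5.6966 (running 20.8059)
Perimeter = 20.8059

Perimeter at t=0.218: 20.8059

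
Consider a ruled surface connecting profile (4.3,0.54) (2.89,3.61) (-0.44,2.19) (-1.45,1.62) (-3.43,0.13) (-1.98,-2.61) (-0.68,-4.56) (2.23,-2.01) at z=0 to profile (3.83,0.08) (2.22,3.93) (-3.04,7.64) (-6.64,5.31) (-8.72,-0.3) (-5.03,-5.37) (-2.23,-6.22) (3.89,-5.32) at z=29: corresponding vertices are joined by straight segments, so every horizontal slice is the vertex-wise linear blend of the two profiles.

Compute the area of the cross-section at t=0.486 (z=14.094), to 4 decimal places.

Cross-section at t=0.486: each vertex is (1-t)·p0[i] + t·p1[i].
  v1: (1-0.486)·(4.3,0.54) + 0.486·(3.83,0.08) = (4.0716,0.3164)
  v2: (1-0.486)·(2.89,3.61) + 0.486·(2.22,3.93) = (2.5644,3.7655)
  v3: (1-0.486)·(-0.44,2.19) + 0.486·(-3.04,7.64) = (-1.7036,4.8387)
  v4: (1-0.486)·(-1.45,1.62) + 0.486·(-6.64,5.31) = (-3.9723,3.4133)
  v5: (1-0.486)·(-3.43,0.13) + 0.486·(-8.72,-0.3) = (-6.0009,-0.0790)
  v6: (1-0.486)·(-1.98,-2.61) + 0.486·(-5.03,-5.37) = (-3.4623,-3.9514)
  v7: (1-0.486)·(-0.68,-4.56) + 0.486·(-2.23,-6.22) = (-1.4333,-5.3668)
  v8: (1-0.486)·(2.23,-2.01) + 0.486·(3.89,-5.32) = (3.0368,-3.6187)
Shoelace sum Σ(x_i·y_{i+1} − x_{i+1}·y_i):
  i=1: 4.0716·3.7655 − 2.5644·0.3164 = +14.5201 (running +14.5201)
  i=2: 2.5644·4.8387 − -1.7036·3.7655 = +18.8232 (running +33.3433)
  i=3: -1.7036·3.4133 − -3.9723·4.8387 = +13.4060 (running +46.7493)
  i=4: -3.9723·-0.0790 − -6.0009·3.4133 = +20.7970 (running +67.5463)
  i=5: -6.0009·-3.9514 − -3.4623·-0.0790 = +23.4384 (running +90.9848)
  i=6: -3.4623·-5.3668 − -1.4333·-3.9514 = +12.9178 (running +103.9026)
  i=7: -1.4333·-3.6187 − 3.0368·-5.3668 = +21.4842 (running +125.3868)
  i=8: 3.0368·0.3164 − 4.0716·-3.6187 = +15.6946 (running +141.0814)
Area = |Σ|/2 = |141.0814|/2 = 70.5407

Area at t=0.486: 70.5407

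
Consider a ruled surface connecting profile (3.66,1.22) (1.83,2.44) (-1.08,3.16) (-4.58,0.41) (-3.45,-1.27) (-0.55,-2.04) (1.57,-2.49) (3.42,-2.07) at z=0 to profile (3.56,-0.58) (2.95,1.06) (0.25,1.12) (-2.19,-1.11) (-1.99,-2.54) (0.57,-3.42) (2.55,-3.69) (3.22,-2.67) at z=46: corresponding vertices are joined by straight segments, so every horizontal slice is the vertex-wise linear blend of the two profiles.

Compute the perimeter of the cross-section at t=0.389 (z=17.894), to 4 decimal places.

Cross-section at t=0.389: each vertex is (1-t)·p0[i] + t·p1[i].
  v1: (1-0.389)·(3.66,1.22) + 0.389·(3.56,-0.58) = (3.6211,0.5198)
  v2: (1-0.389)·(1.83,2.44) + 0.389·(2.95,1.06) = (2.2657,1.9032)
  v3: (1-0.389)·(-1.08,3.16) + 0.389·(0.25,1.12) = (-0.5626,2.3664)
  v4: (1-0.389)·(-4.58,0.41) + 0.389·(-2.19,-1.11) = (-3.6503,-0.1813)
  v5: (1-0.389)·(-3.45,-1.27) + 0.389·(-1.99,-2.54) = (-2.8821,-1.7640)
  v6: (1-0.389)·(-0.55,-2.04) + 0.389·(0.57,-3.42) = (-0.1143,-2.5768)
  v7: (1-0.389)·(1.57,-2.49) + 0.389·(2.55,-3.69) = (1.9512,-2.9568)
  v8: (1-0.389)·(3.42,-2.07) + 0.389·(3.22,-2.67) = (3.3422,-2.3034)
Perimeter = Σ |v_{i+1} − v_i|:
  edge 1→2: √(-1.3554² + 1.3834²) = 1.9367 (running 1.9367)
  edge 2→3: √(-2.8283² + 0.4633²) = 2.8660 (running 4.8027)
  edge 3→4: √(-3.0877² + -2.5477²) = 4.0031 (running 8.8058)
  edge 4→5: √(0.7682² + -1.5827²) = 1.7593 (running 10.5651)
  edge 5→6: √(2.7677² + -0.8128²) = 2.8846 (running 13.4497)
  edge 6→7: √(2.0655² + -0.3800²) = 2.1002 (running 15.5499)
  edge 7→8: √(1.3910² + 0.6534²) = 1.5368 (running 17.0867)
  edge 8→1: √(0.2789² + 2.8232²) = 2.8369 (running 19.9237)
Perimeter = 19.9237

Perimeter at t=0.389: 19.9237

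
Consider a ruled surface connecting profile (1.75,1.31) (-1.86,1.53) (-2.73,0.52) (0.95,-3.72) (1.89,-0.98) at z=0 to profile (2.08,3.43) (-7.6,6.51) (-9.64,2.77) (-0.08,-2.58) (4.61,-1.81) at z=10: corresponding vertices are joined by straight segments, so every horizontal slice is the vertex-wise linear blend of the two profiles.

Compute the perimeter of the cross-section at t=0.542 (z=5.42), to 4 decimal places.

Perimeter at t=0.542: 25.9902

Cross-section at t=0.542: each vertex is (1-t)·p0[i] + t·p1[i].
  v1: (1-0.542)·(1.75,1.31) + 0.542·(2.08,3.43) = (1.9289,2.4590)
  v2: (1-0.542)·(-1.86,1.53) + 0.542·(-7.6,6.51) = (-4.9711,4.2292)
  v3: (1-0.542)·(-2.73,0.52) + 0.542·(-9.64,2.77) = (-6.4752,1.7395)
  v4: (1-0.542)·(0.95,-3.72) + 0.542·(-0.08,-2.58) = (0.3917,-3.1021)
  v5: (1-0.542)·(1.89,-0.98) + 0.542·(4.61,-1.81) = (3.3642,-1.4299)
Perimeter = Σ |v_{i+1} − v_i|:
  edge 1→2: √(-6.8999² + 1.7701²) = 7.1234 (running 7.1234)
  edge 2→3: √(-1.5041² + -2.4897²) = 2.9088 (running 10.0321)
  edge 3→4: √(6.8670² + -4.8416²) = 8.4022 (running 18.4343)
  edge 4→5: √(2.9725² + 1.6723²) = 3.4106 (running 21.8449)
  edge 5→1: √(-1.4354² + 3.8889²) = 4.1453 (running 25.9902)
Perimeter = 25.9902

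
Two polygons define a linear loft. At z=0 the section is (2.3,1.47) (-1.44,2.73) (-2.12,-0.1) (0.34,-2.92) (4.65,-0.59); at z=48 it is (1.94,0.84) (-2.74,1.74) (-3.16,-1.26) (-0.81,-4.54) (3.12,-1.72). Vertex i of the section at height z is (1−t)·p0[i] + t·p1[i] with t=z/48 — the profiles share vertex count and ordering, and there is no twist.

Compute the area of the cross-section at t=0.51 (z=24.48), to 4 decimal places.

Cross-section at t=0.51: each vertex is (1-t)·p0[i] + t·p1[i].
  v1: (1-0.51)·(2.3,1.47) + 0.51·(1.94,0.84) = (2.1164,1.1487)
  v2: (1-0.51)·(-1.44,2.73) + 0.51·(-2.74,1.74) = (-2.1030,2.2251)
  v3: (1-0.51)·(-2.12,-0.1) + 0.51·(-3.16,-1.26) = (-2.6504,-0.6916)
  v4: (1-0.51)·(0.34,-2.92) + 0.51·(-0.81,-4.54) = (-0.2465,-3.7462)
  v5: (1-0.51)·(4.65,-0.59) + 0.51·(3.12,-1.72) = (3.8697,-1.1663)
Shoelace sum Σ(x_i·y_{i+1} − x_{i+1}·y_i):
  i=1: 2.1164·2.2251 − -2.1030·1.1487 = +7.1249 (running +7.1249)
  i=2: -2.1030·-0.6916 − -2.6504·2.2251 = +7.3518 (running +14.4768)
  i=3: -2.6504·-3.7462 − -0.2465·-0.6916 = +9.7584 (running +24.2352)
  i=4: -0.2465·-1.1663 − 3.8697·-3.7462 = +14.7842 (running +39.0194)
  i=5: 3.8697·1.1487 − 2.1164·-1.1663 = +6.9135 (running +45.9329)
Area = |Σ|/2 = |45.9329|/2 = 22.9664

Area at t=0.51: 22.9664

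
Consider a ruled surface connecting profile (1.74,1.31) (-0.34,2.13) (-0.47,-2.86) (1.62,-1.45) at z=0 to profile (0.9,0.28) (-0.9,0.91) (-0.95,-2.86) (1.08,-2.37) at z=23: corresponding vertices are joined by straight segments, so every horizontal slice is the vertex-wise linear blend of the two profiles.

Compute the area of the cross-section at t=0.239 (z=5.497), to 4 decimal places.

Cross-section at t=0.239: each vertex is (1-t)·p0[i] + t·p1[i].
  v1: (1-0.239)·(1.74,1.31) + 0.239·(0.9,0.28) = (1.5392,1.0638)
  v2: (1-0.239)·(-0.34,2.13) + 0.239·(-0.9,0.91) = (-0.4738,1.8384)
  v3: (1-0.239)·(-0.47,-2.86) + 0.239·(-0.95,-2.86) = (-0.5847,-2.8600)
  v4: (1-0.239)·(1.62,-1.45) + 0.239·(1.08,-2.37) = (1.4909,-1.6699)
Shoelace sum Σ(x_i·y_{i+1} − x_{i+1}·y_i):
  i=1: 1.5392·1.8384 − -0.4738·1.0638 = +3.3339 (running +3.3339)
  i=2: -0.4738·-2.8600 − -0.5847·1.8384 = +2.4301 (running +5.7640)
  i=3: -0.5847·-1.6699 − 1.4909·-2.8600 = +5.2405 (running +11.0045)
  i=4: 1.4909·1.0638 − 1.5392·-1.6699 = +4.1565 (running +15.1610)
Area = |Σ|/2 = |15.1610|/2 = 7.5805

Area at t=0.239: 7.5805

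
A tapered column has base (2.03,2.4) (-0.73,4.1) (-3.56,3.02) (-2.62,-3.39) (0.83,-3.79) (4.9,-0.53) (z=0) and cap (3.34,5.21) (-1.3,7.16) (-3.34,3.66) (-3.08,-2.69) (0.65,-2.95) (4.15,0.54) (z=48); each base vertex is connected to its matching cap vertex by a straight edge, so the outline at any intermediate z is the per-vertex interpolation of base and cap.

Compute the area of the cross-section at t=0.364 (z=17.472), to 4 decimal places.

Area at t=0.364: 47.8319

Cross-section at t=0.364: each vertex is (1-t)·p0[i] + t·p1[i].
  v1: (1-0.364)·(2.03,2.4) + 0.364·(3.34,5.21) = (2.5068,3.4228)
  v2: (1-0.364)·(-0.73,4.1) + 0.364·(-1.3,7.16) = (-0.9375,5.2138)
  v3: (1-0.364)·(-3.56,3.02) + 0.364·(-3.34,3.66) = (-3.4799,3.2530)
  v4: (1-0.364)·(-2.62,-3.39) + 0.364·(-3.08,-2.69) = (-2.7874,-3.1352)
  v5: (1-0.364)·(0.83,-3.79) + 0.364·(0.65,-2.95) = (0.7645,-3.4842)
  v6: (1-0.364)·(4.9,-0.53) + 0.364·(4.15,0.54) = (4.6270,-0.1405)
Shoelace sum Σ(x_i·y_{i+1} − x_{i+1}·y_i):
  i=1: 2.5068·5.2138 − -0.9375·3.4228 = +16.2791 (running +16.2791)
  i=2: -0.9375·3.2530 − -3.4799·5.2138 = +15.0942 (running +31.3733)
  i=3: -3.4799·-3.1352 − -2.7874·3.2530 = +19.9777 (running +51.3509)
  i=4: -2.7874·-3.4842 − 0.7645·-3.1352 = +12.1089 (running +63.4599)
  i=5: 0.7645·-0.1405 − 4.6270·-3.4842 = +16.0142 (running +79.4740)
  i=6: 4.6270·3.4228 − 2.5068·-0.1405 = +16.1897 (running +95.6637)
Area = |Σ|/2 = |95.6637|/2 = 47.8319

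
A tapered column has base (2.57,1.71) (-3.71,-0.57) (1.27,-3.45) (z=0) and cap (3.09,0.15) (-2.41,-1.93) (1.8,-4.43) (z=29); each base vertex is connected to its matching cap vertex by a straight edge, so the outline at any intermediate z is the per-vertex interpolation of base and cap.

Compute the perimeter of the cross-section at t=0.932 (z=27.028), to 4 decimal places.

Cross-section at t=0.932: each vertex is (1-t)·p0[i] + t·p1[i].
  v1: (1-0.932)·(2.57,1.71) + 0.932·(3.09,0.15) = (3.0546,0.2561)
  v2: (1-0.932)·(-3.71,-0.57) + 0.932·(-2.41,-1.93) = (-2.4984,-1.8375)
  v3: (1-0.932)·(1.27,-3.45) + 0.932·(1.8,-4.43) = (1.7640,-4.3634)
Perimeter = Σ |v_{i+1} − v_i|:
  edge 1→2: √(-5.5530² + -2.0936²) = 5.9346 (running 5.9346)
  edge 2→3: √(4.2624² + -2.5258²) = 4.9546 (running 10.8891)
  edge 3→1: √(1.2907² + 4.6194²) = 4.7964 (running 15.6855)
Perimeter = 15.6855

Perimeter at t=0.932: 15.6855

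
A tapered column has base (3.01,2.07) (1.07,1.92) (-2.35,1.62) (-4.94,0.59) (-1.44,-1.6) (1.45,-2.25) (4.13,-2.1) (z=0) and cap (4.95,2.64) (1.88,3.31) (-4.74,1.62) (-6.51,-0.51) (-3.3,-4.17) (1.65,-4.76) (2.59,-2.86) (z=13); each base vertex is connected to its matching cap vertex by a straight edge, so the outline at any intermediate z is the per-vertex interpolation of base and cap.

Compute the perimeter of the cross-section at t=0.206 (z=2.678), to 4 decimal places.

Cross-section at t=0.206: each vertex is (1-t)·p0[i] + t·p1[i].
  v1: (1-0.206)·(3.01,2.07) + 0.206·(4.95,2.64) = (3.4096,2.1874)
  v2: (1-0.206)·(1.07,1.92) + 0.206·(1.88,3.31) = (1.2369,2.2063)
  v3: (1-0.206)·(-2.35,1.62) + 0.206·(-4.74,1.62) = (-2.8423,1.6200)
  v4: (1-0.206)·(-4.94,0.59) + 0.206·(-6.51,-0.51) = (-5.2634,0.3634)
  v5: (1-0.206)·(-1.44,-1.6) + 0.206·(-3.3,-4.17) = (-1.8232,-2.1294)
  v6: (1-0.206)·(1.45,-2.25) + 0.206·(1.65,-4.76) = (1.4912,-2.7671)
  v7: (1-0.206)·(4.13,-2.1) + 0.206·(2.59,-2.86) = (3.8128,-2.2566)
Perimeter = Σ |v_{i+1} − v_i|:
  edge 1→2: √(-2.1728² + 0.0189²) = 2.1729 (running 2.1729)
  edge 2→3: √(-4.0792² + -0.5863²) = 4.1211 (running 6.2940)
  edge 3→4: √(-2.4211² + -1.2566²) = 2.7278 (running 9.0217)
  edge 4→5: √(3.4403² + -2.4928²) = 4.2485 (running 13.2702)
  edge 5→6: √(3.3144² + -0.6376²) = 3.3751 (running 16.6454)
  edge 6→7: √(2.3216² + 0.5105²) = 2.3770 (running 19.0224)
  edge 7→1: √(-0.4031² + 4.4440²) = 4.4622 (running 23.4846)
Perimeter = 23.4846

Perimeter at t=0.206: 23.4846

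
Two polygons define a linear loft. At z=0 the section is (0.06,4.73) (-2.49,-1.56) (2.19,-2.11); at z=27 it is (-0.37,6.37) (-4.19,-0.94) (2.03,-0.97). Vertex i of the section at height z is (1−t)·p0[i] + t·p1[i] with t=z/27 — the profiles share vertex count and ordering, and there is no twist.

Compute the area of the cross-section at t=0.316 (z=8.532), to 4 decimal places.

Area at t=0.316: 17.6509

Cross-section at t=0.316: each vertex is (1-t)·p0[i] + t·p1[i].
  v1: (1-0.316)·(0.06,4.73) + 0.316·(-0.37,6.37) = (-0.0759,5.2482)
  v2: (1-0.316)·(-2.49,-1.56) + 0.316·(-4.19,-0.94) = (-3.0272,-1.3641)
  v3: (1-0.316)·(2.19,-2.11) + 0.316·(2.03,-0.97) = (2.1394,-1.7498)
Shoelace sum Σ(x_i·y_{i+1} − x_{i+1}·y_i):
  i=1: -0.0759·-1.3641 − -3.0272·5.2482 = +15.9910 (running +15.9910)
  i=2: -3.0272·-1.7498 − 2.1394·-1.3641 = +8.2152 (running +24.2062)
  i=3: 2.1394·5.2482 − -0.0759·-1.7498 = +11.0955 (running +35.3017)
Area = |Σ|/2 = |35.3017|/2 = 17.6509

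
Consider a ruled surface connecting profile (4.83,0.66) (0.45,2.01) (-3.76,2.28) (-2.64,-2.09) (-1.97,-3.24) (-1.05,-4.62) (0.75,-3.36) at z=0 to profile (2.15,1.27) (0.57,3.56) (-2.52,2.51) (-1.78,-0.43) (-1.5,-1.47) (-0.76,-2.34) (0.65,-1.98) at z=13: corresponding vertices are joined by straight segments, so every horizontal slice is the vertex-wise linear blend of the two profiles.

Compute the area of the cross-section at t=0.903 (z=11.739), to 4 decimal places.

Cross-section at t=0.903: each vertex is (1-t)·p0[i] + t·p1[i].
  v1: (1-0.903)·(4.83,0.66) + 0.903·(2.15,1.27) = (2.4100,1.2108)
  v2: (1-0.903)·(0.45,2.01) + 0.903·(0.57,3.56) = (0.5584,3.4097)
  v3: (1-0.903)·(-3.76,2.28) + 0.903·(-2.52,2.51) = (-2.6403,2.4877)
  v4: (1-0.903)·(-2.64,-2.09) + 0.903·(-1.78,-0.43) = (-1.8634,-0.5910)
  v5: (1-0.903)·(-1.97,-3.24) + 0.903·(-1.5,-1.47) = (-1.5456,-1.6417)
  v6: (1-0.903)·(-1.05,-4.62) + 0.903·(-0.76,-2.34) = (-0.7881,-2.5612)
  v7: (1-0.903)·(0.75,-3.36) + 0.903·(0.65,-1.98) = (0.6597,-2.1139)
Shoelace sum Σ(x_i·y_{i+1} − x_{i+1}·y_i):
  i=1: 2.4100·3.4097 − 0.5584·1.2108 = +7.5410 (running +7.5410)
  i=2: 0.5584·2.4877 − -2.6403·3.4097 = +10.3915 (running +17.9325)
  i=3: -2.6403·-0.5910 − -1.8634·2.4877 = +6.1961 (running +24.1286)
  i=4: -1.8634·-1.6417 − -1.5456·-0.5910 = +2.1457 (running +26.2743)
  i=5: -1.5456·-2.5612 − -0.7881·-1.6417 = +2.6646 (running +28.9389)
  i=6: -0.7881·-2.1139 − 0.6597·-2.5612 = +3.3556 (running +32.2945)
  i=7: 0.6597·1.2108 − 2.4100·-2.1139 = +5.8931 (running +38.1876)
Area = |Σ|/2 = |38.1876|/2 = 19.0938

Area at t=0.903: 19.0938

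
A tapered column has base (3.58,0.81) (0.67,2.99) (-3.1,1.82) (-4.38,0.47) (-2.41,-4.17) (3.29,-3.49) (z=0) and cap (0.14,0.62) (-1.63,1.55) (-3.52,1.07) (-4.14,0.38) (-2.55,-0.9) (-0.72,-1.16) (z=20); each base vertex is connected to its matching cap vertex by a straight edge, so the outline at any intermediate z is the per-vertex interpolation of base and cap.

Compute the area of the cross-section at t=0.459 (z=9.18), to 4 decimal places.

Area at t=0.459: 22.5674

Cross-section at t=0.459: each vertex is (1-t)·p0[i] + t·p1[i].
  v1: (1-0.459)·(3.58,0.81) + 0.459·(0.14,0.62) = (2.0010,0.7228)
  v2: (1-0.459)·(0.67,2.99) + 0.459·(-1.63,1.55) = (-0.3857,2.3290)
  v3: (1-0.459)·(-3.1,1.82) + 0.459·(-3.52,1.07) = (-3.2928,1.4758)
  v4: (1-0.459)·(-4.38,0.47) + 0.459·(-4.14,0.38) = (-4.2698,0.4287)
  v5: (1-0.459)·(-2.41,-4.17) + 0.459·(-2.55,-0.9) = (-2.4743,-2.6691)
  v6: (1-0.459)·(3.29,-3.49) + 0.459·(-0.72,-1.16) = (1.4494,-2.4205)
Shoelace sum Σ(x_i·y_{i+1} − x_{i+1}·y_i):
  i=1: 2.0010·2.3290 − -0.3857·0.7228 = +4.9393 (running +4.9393)
  i=2: -0.3857·1.4758 − -3.2928·2.3290 = +7.0998 (running +12.0391)
  i=3: -3.2928·0.4287 − -4.2698·1.4758 = +4.8896 (running +16.9287)
  i=4: -4.2698·-2.6691 − -2.4743·0.4287 = +12.4572 (running +29.3859)
  i=5: -2.4743·-2.4205 − 1.4494·-2.6691 = +9.8576 (running +39.2435)
  i=6: 1.4494·0.7228 − 2.0010·-2.4205 = +5.8912 (running +45.1347)
Area = |Σ|/2 = |45.1347|/2 = 22.5674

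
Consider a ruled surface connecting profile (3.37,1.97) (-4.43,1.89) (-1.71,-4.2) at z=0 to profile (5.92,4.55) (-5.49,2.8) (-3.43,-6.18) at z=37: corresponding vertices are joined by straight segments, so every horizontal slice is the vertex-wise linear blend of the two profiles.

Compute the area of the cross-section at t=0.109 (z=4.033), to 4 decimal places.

Area at t=0.109: 26.5866

Cross-section at t=0.109: each vertex is (1-t)·p0[i] + t·p1[i].
  v1: (1-0.109)·(3.37,1.97) + 0.109·(5.92,4.55) = (3.6480,2.2512)
  v2: (1-0.109)·(-4.43,1.89) + 0.109·(-5.49,2.8) = (-4.5455,1.9892)
  v3: (1-0.109)·(-1.71,-4.2) + 0.109·(-3.43,-6.18) = (-1.8975,-4.4158)
Shoelace sum Σ(x_i·y_{i+1} − x_{i+1}·y_i):
  i=1: 3.6480·1.9892 − -4.5455·2.2512 = +17.4895 (running +17.4895)
  i=2: -4.5455·-4.4158 − -1.8975·1.9892 = +23.8467 (running +41.3362)
  i=3: -1.8975·2.2512 − 3.6480·-4.4158 = +11.8370 (running +53.1733)
Area = |Σ|/2 = |53.1733|/2 = 26.5866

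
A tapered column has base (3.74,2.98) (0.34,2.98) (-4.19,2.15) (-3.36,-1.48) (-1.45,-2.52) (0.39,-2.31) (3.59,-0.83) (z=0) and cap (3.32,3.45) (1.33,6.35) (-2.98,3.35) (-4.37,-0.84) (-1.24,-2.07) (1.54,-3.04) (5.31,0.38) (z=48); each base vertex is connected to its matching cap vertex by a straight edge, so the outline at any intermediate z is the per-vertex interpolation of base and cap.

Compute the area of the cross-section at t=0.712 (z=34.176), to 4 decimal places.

Area at t=0.712: 47.6242

Cross-section at t=0.712: each vertex is (1-t)·p0[i] + t·p1[i].
  v1: (1-0.712)·(3.74,2.98) + 0.712·(3.32,3.45) = (3.4410,3.3146)
  v2: (1-0.712)·(0.34,2.98) + 0.712·(1.33,6.35) = (1.0449,5.3794)
  v3: (1-0.712)·(-4.19,2.15) + 0.712·(-2.98,3.35) = (-3.3285,3.0044)
  v4: (1-0.712)·(-3.36,-1.48) + 0.712·(-4.37,-0.84) = (-4.0791,-1.0243)
  v5: (1-0.712)·(-1.45,-2.52) + 0.712·(-1.24,-2.07) = (-1.3005,-2.1996)
  v6: (1-0.712)·(0.39,-2.31) + 0.712·(1.54,-3.04) = (1.2088,-2.8298)
  v7: (1-0.712)·(3.59,-0.83) + 0.712·(5.31,0.38) = (4.8146,0.0315)
Shoelace sum Σ(x_i·y_{i+1} − x_{i+1}·y_i):
  i=1: 3.4410·5.3794 − 1.0449·3.3146 = +15.0470 (running +15.0470)
  i=2: 1.0449·3.0044 − -3.3285·5.3794 = +21.0446 (running +36.0916)
  i=3: -3.3285·-1.0243 − -4.0791·3.0044 = +15.6647 (running +51.7564)
  i=4: -4.0791·-2.1996 − -1.3005·-1.0243 = +7.6403 (running +59.3967)
  i=5: -1.3005·-2.8298 − 1.2088·-2.1996 = +6.3389 (running +65.7356)
  i=6: 1.2088·0.0315 − 4.8146·-2.8298 = +13.6624 (running +79.3980)
  i=7: 4.8146·3.3146 − 3.4410·0.0315 = +15.8503 (running +95.2483)
Area = |Σ|/2 = |95.2483|/2 = 47.6242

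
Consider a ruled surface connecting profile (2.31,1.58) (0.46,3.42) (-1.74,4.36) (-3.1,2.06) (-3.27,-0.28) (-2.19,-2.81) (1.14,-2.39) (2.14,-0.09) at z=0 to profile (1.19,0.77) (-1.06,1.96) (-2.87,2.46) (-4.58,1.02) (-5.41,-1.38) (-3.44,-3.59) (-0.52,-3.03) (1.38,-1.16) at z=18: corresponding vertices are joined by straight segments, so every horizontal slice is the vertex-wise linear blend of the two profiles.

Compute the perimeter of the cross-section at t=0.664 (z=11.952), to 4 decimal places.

Cross-section at t=0.664: each vertex is (1-t)·p0[i] + t·p1[i].
  v1: (1-0.664)·(2.31,1.58) + 0.664·(1.19,0.77) = (1.5663,1.0422)
  v2: (1-0.664)·(0.46,3.42) + 0.664·(-1.06,1.96) = (-0.5493,2.4506)
  v3: (1-0.664)·(-1.74,4.36) + 0.664·(-2.87,2.46) = (-2.4903,3.0984)
  v4: (1-0.664)·(-3.1,2.06) + 0.664·(-4.58,1.02) = (-4.0827,1.3694)
  v5: (1-0.664)·(-3.27,-0.28) + 0.664·(-5.41,-1.38) = (-4.6910,-1.0104)
  v6: (1-0.664)·(-2.19,-2.81) + 0.664·(-3.44,-3.59) = (-3.0200,-3.3279)
  v7: (1-0.664)·(1.14,-2.39) + 0.664·(-0.52,-3.03) = (0.0378,-2.8150)
  v8: (1-0.664)·(2.14,-0.09) + 0.664·(1.38,-1.16) = (1.6354,-0.8005)
Perimeter = Σ |v_{i+1} − v_i|:
  edge 1→2: √(-2.1156² + 1.4084²) = 2.5415 (running 2.5415)
  edge 2→3: √(-1.9410² + 0.6478²) = 2.0463 (running 4.5878)
  edge 3→4: √(-1.5924² + -1.7290²) = 2.3505 (running 6.9384)
  edge 4→5: √(-0.6082² + -2.3798²) = 2.4563 (running 9.3947)
  edge 5→6: √(1.6710² + -2.3175²) = 2.8571 (running 12.2518)
  edge 6→7: √(3.0578² + 0.5130²) = 3.1005 (running 15.3523)
  edge 7→8: √(1.5976² + 2.0145²) = 2.5711 (running 17.9234)
  edge 8→1: √(-0.0690² + 1.8426²) = 1.8439 (running 19.7673)
Perimeter = 19.7673

Perimeter at t=0.664: 19.7673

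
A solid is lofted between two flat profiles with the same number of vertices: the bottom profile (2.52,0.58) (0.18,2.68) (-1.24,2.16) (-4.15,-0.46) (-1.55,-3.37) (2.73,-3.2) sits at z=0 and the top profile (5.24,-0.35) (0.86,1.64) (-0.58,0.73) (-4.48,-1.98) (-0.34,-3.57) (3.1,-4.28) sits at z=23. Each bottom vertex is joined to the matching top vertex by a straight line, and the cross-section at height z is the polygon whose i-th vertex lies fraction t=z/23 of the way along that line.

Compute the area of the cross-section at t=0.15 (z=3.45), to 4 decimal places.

Area at t=0.15: 29.0645

Cross-section at t=0.15: each vertex is (1-t)·p0[i] + t·p1[i].
  v1: (1-0.15)·(2.52,0.58) + 0.15·(5.24,-0.35) = (2.9280,0.4405)
  v2: (1-0.15)·(0.18,2.68) + 0.15·(0.86,1.64) = (0.2820,2.5240)
  v3: (1-0.15)·(-1.24,2.16) + 0.15·(-0.58,0.73) = (-1.1410,1.9455)
  v4: (1-0.15)·(-4.15,-0.46) + 0.15·(-4.48,-1.98) = (-4.1995,-0.6880)
  v5: (1-0.15)·(-1.55,-3.37) + 0.15·(-0.34,-3.57) = (-1.3685,-3.4000)
  v6: (1-0.15)·(2.73,-3.2) + 0.15·(3.1,-4.28) = (2.7855,-3.3620)
Shoelace sum Σ(x_i·y_{i+1} − x_{i+1}·y_i):
  i=1: 2.9280·2.5240 − 0.2820·0.4405 = +7.2661 (running +7.2661)
  i=2: 0.2820·1.9455 − -1.1410·2.5240 = +3.4285 (running +10.6946)
  i=3: -1.1410·-0.6880 − -4.1995·1.9455 = +8.9551 (running +19.6497)
  i=4: -4.1995·-3.4000 − -1.3685·-0.6880 = +13.3368 (running +32.9865)
  i=5: -1.3685·-3.3620 − 2.7855·-3.4000 = +14.0716 (running +47.0581)
  i=6: 2.7855·0.4405 − 2.9280·-3.3620 = +11.0709 (running +58.1290)
Area = |Σ|/2 = |58.1290|/2 = 29.0645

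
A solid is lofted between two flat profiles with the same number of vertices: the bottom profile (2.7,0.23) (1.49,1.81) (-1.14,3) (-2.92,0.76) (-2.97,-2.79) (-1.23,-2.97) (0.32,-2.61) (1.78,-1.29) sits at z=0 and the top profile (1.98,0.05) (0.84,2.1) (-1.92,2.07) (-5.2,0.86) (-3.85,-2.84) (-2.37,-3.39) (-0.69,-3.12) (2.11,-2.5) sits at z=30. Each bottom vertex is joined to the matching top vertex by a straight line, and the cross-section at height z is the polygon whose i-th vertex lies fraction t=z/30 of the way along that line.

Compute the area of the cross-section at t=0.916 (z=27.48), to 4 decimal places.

Area at t=0.916: 30.3105

Cross-section at t=0.916: each vertex is (1-t)·p0[i] + t·p1[i].
  v1: (1-0.916)·(2.7,0.23) + 0.916·(1.98,0.05) = (2.0405,0.0651)
  v2: (1-0.916)·(1.49,1.81) + 0.916·(0.84,2.1) = (0.8946,2.0756)
  v3: (1-0.916)·(-1.14,3) + 0.916·(-1.92,2.07) = (-1.8545,2.1481)
  v4: (1-0.916)·(-2.92,0.76) + 0.916·(-5.2,0.86) = (-5.0085,0.8516)
  v5: (1-0.916)·(-2.97,-2.79) + 0.916·(-3.85,-2.84) = (-3.7761,-2.8358)
  v6: (1-0.916)·(-1.23,-2.97) + 0.916·(-2.37,-3.39) = (-2.2742,-3.3547)
  v7: (1-0.916)·(0.32,-2.61) + 0.916·(-0.69,-3.12) = (-0.6052,-3.0772)
  v8: (1-0.916)·(1.78,-1.29) + 0.916·(2.11,-2.5) = (2.0823,-2.3984)
Shoelace sum Σ(x_i·y_{i+1} − x_{i+1}·y_i):
  i=1: 2.0405·2.0756 − 0.8946·0.0651 = +4.1770 (running +4.1770)
  i=2: 0.8946·2.1481 − -1.8545·2.0756 = +5.7709 (running +9.9480)
  i=3: -1.8545·0.8516 − -5.0085·2.1481 = +9.1795 (running +19.1275)
  i=4: -5.0085·-2.8358 − -3.7761·0.8516 = +17.4188 (running +36.5463)
  i=5: -3.7761·-3.3547 − -2.2742·-2.8358 = +6.2184 (running +42.7647)
  i=6: -2.2742·-3.0772 − -0.6052·-3.3547 = +4.9681 (running +47.7327)
  i=7: -0.6052·-2.3984 − 2.0823·-3.0772 = +7.8589 (running +55.5916)
  i=8: 2.0823·0.0651 − 2.0405·-2.3984 = +5.0294 (running +60.6210)
Area = |Σ|/2 = |60.6210|/2 = 30.3105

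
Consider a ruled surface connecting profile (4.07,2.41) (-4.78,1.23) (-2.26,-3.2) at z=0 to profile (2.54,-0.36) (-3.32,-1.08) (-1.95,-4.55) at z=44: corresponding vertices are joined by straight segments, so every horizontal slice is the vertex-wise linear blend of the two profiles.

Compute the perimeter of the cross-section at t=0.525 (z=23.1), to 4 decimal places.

Cross-section at t=0.525: each vertex is (1-t)·p0[i] + t·p1[i].
  v1: (1-0.525)·(4.07,2.41) + 0.525·(2.54,-0.36) = (3.2668,0.9557)
  v2: (1-0.525)·(-4.78,1.23) + 0.525·(-3.32,-1.08) = (-4.0135,0.0172)
  v3: (1-0.525)·(-2.26,-3.2) + 0.525·(-1.95,-4.55) = (-2.0972,-3.9087)
Perimeter = Σ |v_{i+1} − v_i|:
  edge 1→2: √(-7.2803² + -0.9385²) = 7.3405 (running 7.3405)
  edge 2→3: √(1.9163² + -3.9260²) = 4.3687 (running 11.7092)
  edge 3→1: √(5.3640² + 4.8645²) = 7.2413 (running 18.9504)
Perimeter = 18.9504

Perimeter at t=0.525: 18.9504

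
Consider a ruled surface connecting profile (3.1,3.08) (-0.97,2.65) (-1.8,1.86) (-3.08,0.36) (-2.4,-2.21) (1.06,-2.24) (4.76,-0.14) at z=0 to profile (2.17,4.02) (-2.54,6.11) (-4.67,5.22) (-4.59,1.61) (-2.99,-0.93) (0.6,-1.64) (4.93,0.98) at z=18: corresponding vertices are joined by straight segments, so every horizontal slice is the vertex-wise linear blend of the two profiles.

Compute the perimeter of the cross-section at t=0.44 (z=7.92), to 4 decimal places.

Perimeter at t=0.44: 23.2794

Cross-section at t=0.44: each vertex is (1-t)·p0[i] + t·p1[i].
  v1: (1-0.44)·(3.1,3.08) + 0.44·(2.17,4.02) = (2.6908,3.4936)
  v2: (1-0.44)·(-0.97,2.65) + 0.44·(-2.54,6.11) = (-1.6608,4.1724)
  v3: (1-0.44)·(-1.8,1.86) + 0.44·(-4.67,5.22) = (-3.0628,3.3384)
  v4: (1-0.44)·(-3.08,0.36) + 0.44·(-4.59,1.61) = (-3.7444,0.9100)
  v5: (1-0.44)·(-2.4,-2.21) + 0.44·(-2.99,-0.93) = (-2.6596,-1.6468)
  v6: (1-0.44)·(1.06,-2.24) + 0.44·(0.6,-1.64) = (0.8576,-1.9760)
  v7: (1-0.44)·(4.76,-0.14) + 0.44·(4.93,0.98) = (4.8348,0.3528)
Perimeter = Σ |v_{i+1} − v_i|:
  edge 1→2: √(-4.3516² + 0.6788²) = 4.4042 (running 4.4042)
  edge 2→3: √(-1.4020² + -0.8340²) = 1.6313 (running 6.0355)
  edge 3→4: √(-0.6816² + -2.4284²) = 2.5222 (running 8.5578)
  edge 4→5: √(1.0848² + -2.5568²) = 2.7774 (running 11.3352)
  edge 5→6: √(3.5172² + -0.3292²) = 3.5326 (running 14.8678)
  edge 6→7: √(3.9772² + 2.3288²) = 4.6088 (running 19.4766)
  edge 7→1: √(-2.1440² + 3.1408²) = 3.8028 (running 23.2794)
Perimeter = 23.2794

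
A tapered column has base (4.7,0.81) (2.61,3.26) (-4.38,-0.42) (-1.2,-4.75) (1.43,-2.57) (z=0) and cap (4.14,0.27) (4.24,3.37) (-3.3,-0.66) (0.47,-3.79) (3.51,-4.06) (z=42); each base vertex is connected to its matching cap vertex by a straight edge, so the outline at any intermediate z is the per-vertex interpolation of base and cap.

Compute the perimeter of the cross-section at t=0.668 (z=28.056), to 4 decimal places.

Cross-section at t=0.668: each vertex is (1-t)·p0[i] + t·p1[i].
  v1: (1-0.668)·(4.7,0.81) + 0.668·(4.14,0.27) = (4.3259,0.4493)
  v2: (1-0.668)·(2.61,3.26) + 0.668·(4.24,3.37) = (3.6988,3.3335)
  v3: (1-0.668)·(-4.38,-0.42) + 0.668·(-3.3,-0.66) = (-3.6586,-0.5803)
  v4: (1-0.668)·(-1.2,-4.75) + 0.668·(0.47,-3.79) = (-0.0844,-4.1087)
  v5: (1-0.668)·(1.43,-2.57) + 0.668·(3.51,-4.06) = (2.8194,-3.5653)
Perimeter = Σ |v_{i+1} − v_i|:
  edge 1→2: √(-0.6271² + 2.8842²) = 2.9516 (running 2.9516)
  edge 2→3: √(-7.3574² + -3.9138²) = 8.3336 (running 11.2852)
  edge 3→4: √(3.5741² + -3.5284²) = 5.0223 (running 16.3075)
  edge 4→5: √(2.9039² + 0.5434²) = 2.9543 (running 19.2618)
  edge 5→1: √(1.5065² + 4.0146²) = 4.2879 (running 23.5498)
Perimeter = 23.5498

Perimeter at t=0.668: 23.5498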